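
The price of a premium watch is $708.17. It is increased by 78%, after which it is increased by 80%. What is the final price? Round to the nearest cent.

$2268.98

After the 78% increase: $708.17 × 1.78 = $1260.5426.
Apply the 80% increase: $1260.5426 × 1.8 = $2268.97668 ≈ $2268.98.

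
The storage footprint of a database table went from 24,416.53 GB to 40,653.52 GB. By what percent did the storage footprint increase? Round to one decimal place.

66.5%

Change: 40,653.52 − 24,416.53 = 16,236.99.
Relative to the original: 16,236.99 ÷ 24,416.53 ≈ 66.5%.
So the storage footprint increased by 66.5%.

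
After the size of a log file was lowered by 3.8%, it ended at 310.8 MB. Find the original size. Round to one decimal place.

The overall multiplier applied was 0.962.
So the original size was 310.8 ÷ 0.962 ≈ 323.1 MB.

323.1 MB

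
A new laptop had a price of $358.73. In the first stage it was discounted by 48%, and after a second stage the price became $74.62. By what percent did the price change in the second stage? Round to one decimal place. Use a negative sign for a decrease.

-60.0%

After the first stage: $358.73 × 0.52 = $186.5396.
Second-stage multiplier: $74.62 ÷ $186.5396 ≈ 0.40002.
That is a change of -60.0%.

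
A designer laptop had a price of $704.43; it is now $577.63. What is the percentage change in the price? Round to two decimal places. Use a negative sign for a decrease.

-18.00%

Change: $577.63 − $704.43 = -$126.80.
Relative to the original: -$126.80 ÷ $704.43 ≈ -18.00%.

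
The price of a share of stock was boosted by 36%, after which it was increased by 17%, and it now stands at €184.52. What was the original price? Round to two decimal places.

Undoing the 17% increase: €184.52 ÷ 1.17 ≈ €157.709402.
Undoing the 36% increase: €157.709402 ÷ 1.36 ≈ €115.96.

€115.96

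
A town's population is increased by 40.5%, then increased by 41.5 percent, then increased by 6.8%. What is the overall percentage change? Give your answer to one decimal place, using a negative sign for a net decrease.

A 40.5% increase multiplies by 1.405.
Then a 41.5% increase: 1.405 × 1.415 = 1.988075.
Then a 6.8% increase: 1.988075 × 1.068 = 2.1232641.
Overall factor 2.1232641, i.e. 112.3%.

112.3%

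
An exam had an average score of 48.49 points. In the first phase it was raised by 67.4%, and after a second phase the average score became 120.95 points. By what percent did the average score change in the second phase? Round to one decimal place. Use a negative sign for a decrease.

After the first phase: 48.49 × 1.674 = 81.17226.
Second-phase multiplier: 120.95 ÷ 81.17226 ≈ 1.49004.
That is a change of 49.0%.

49.0%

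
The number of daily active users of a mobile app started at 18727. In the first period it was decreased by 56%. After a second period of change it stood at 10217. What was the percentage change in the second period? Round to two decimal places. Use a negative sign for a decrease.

23.99%

After the first period: 18727 × 0.44 = 8239.88.
Second-period multiplier: 10217 ÷ 8239.88 ≈ 1.239945.
That is a change of 23.99%.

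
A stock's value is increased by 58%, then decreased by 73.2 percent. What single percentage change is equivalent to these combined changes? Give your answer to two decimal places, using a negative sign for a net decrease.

-57.66%

The combined multiplier is 1.58 × 0.268 = 0.42344.
That corresponds to a decrease of 57.66%.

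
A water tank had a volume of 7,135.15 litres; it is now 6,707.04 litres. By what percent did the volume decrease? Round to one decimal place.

6.0%

Change: 6,707.04 − 7,135.15 = -428.11.
Relative to the original: -428.11 ÷ 7,135.15 ≈ -6.0%.
So the volume decreased by 6.0%.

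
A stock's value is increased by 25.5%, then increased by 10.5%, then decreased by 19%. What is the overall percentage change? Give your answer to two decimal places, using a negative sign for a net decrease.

The combined multiplier is 1.255 × 1.105 × 0.81 = 1.12328775.
That corresponds to an increase of 12.33%.

12.33%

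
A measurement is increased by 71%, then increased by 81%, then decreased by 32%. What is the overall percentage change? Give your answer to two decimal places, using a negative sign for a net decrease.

110.47%

A 71% increase multiplies by 1.71.
Then an 81% increase: 1.71 × 1.81 = 3.0951.
Then a 32% decrease: 3.0951 × 0.68 = 2.104668.
Overall factor 2.104668, i.e. 110.47%.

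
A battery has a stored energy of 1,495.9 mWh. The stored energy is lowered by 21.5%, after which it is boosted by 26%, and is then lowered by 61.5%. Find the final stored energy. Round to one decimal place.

569.6 mWh

Apply the 21.5% decrease: 1,495.9 × 0.785 = 1174.2815.
After the 26% increase: 1174.2815 × 1.26 = 1479.59469.
Apply the 61.5% decrease: 1479.59469 × 0.385 = 569.64395565 ≈ 569.6.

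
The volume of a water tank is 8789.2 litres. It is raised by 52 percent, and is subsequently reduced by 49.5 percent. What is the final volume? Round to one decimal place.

After the 52% increase: 8789.2 × 1.52 = 13359.584.
After the 49.5% decrease: 13359.584 × 0.505 = 6746.58992 ≈ 6746.6.

6746.6 litres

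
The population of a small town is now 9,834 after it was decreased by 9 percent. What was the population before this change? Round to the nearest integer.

The overall multiplier applied was 0.91.
So the original population was 9,834 ÷ 0.91 ≈ 10,807.

10,807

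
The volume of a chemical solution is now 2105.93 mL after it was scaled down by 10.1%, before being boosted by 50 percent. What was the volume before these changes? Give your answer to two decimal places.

1561.68 mL

Undoing the 50% increase: 2105.93 ÷ 1.5 ≈ 1403.953333.
Undoing the 10.1% decrease: 1403.953333 ÷ 0.899 ≈ 1561.68 mL.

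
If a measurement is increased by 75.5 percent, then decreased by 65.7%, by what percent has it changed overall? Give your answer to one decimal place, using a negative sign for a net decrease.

-39.8%

A 75.5% increase multiplies by 1.755.
Then a 65.7% decrease: 1.755 × 0.343 = 0.601965.
Overall factor 0.601965, i.e. -39.8%.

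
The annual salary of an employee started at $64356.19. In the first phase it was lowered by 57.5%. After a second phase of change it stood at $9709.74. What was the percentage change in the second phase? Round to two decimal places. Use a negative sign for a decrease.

After the first phase: $64356.19 × 0.425 = $27351.38075.
Second-phase multiplier: $9709.74 ÷ $27351.38075 ≈ 0.355.
That is a change of -64.50%.

-64.50%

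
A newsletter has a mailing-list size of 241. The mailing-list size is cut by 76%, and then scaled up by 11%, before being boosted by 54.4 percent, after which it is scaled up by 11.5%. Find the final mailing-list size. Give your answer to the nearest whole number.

Each change multiplies by a factor: 0.24 × 1.11 × 1.544 × 1.115 = 0.458623584.
241 × 0.458623584 = 110.528283744 ≈ 111.

111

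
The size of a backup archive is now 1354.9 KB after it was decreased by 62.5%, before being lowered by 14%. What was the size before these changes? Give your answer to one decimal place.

The overall multiplier applied was 0.375 × 0.86 = 0.3225.
So the original size was 1354.9 ÷ 0.3225 ≈ 4201.2 KB.

4201.2 KB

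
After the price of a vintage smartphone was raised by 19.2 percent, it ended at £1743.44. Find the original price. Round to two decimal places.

£1462.62

The overall multiplier applied was 1.192.
So the original price was £1743.44 ÷ 1.192 ≈ £1462.62.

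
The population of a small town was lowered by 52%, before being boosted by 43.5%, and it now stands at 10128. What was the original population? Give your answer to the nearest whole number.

14704

The overall multiplier applied was 0.48 × 1.435 = 0.6888.
So the original population was 10128 ÷ 0.6888 ≈ 14704.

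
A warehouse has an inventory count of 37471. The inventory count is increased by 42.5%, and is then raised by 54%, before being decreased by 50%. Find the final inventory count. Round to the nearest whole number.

41115

Each change multiplies by a factor: 1.425 × 1.54 × 0.5 = 1.09725.
37471 × 1.09725 = 41115.05475 ≈ 41115.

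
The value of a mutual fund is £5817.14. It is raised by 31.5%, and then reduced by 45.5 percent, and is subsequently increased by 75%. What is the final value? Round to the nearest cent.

31.5% increase: £5817.14 × 1.315 = £7649.5391.
Apply the 45.5% decrease: £7649.5391 × 0.545 = £4168.9988095.
Apply the 75% increase: £4168.9988095 × 1.75 = £7295.747916625 ≈ £7295.75.

£7295.75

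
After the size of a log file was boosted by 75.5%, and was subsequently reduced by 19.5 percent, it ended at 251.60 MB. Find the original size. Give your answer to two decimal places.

178.09 MB

The overall multiplier applied was 1.755 × 0.805 = 1.412775.
So the original size was 251.60 ÷ 1.412775 ≈ 178.09 MB.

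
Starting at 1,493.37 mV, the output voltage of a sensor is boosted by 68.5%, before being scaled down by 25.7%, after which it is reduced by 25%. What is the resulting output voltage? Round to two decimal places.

1,402.22 mV

Each change multiplies by a factor: 1.685 × 0.743 × 0.75 = 0.93896625.
1,493.37 × 0.93896625 = 1402.2240287625 ≈ 1,402.22.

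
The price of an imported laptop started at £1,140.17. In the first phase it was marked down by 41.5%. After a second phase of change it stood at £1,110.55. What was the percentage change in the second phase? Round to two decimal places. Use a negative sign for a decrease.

After the first phase: £1,140.17 × 0.585 = £666.99945.
Second-phase multiplier: £1,110.55 ÷ £666.99945 ≈ 1.664994.
That is a change of 66.50%.

66.50%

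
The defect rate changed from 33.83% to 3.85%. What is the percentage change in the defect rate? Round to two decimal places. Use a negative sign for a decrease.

-88.62%

The change is 3.85 − 33.83 = -29.98 percentage points.
Relative to the original 33.83%, that is -29.98 ÷ 33.83 ≈ -88.62%.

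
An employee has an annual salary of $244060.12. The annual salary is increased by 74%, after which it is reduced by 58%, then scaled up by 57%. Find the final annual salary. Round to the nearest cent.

$280023.84

Each change multiplies by a factor: 1.74 × 0.42 × 1.57 = 1.147356.
$244060.12 × 1.147356 = $280023.84304272 ≈ $280023.84.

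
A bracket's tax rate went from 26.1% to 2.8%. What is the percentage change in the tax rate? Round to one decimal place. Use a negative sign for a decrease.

The change is 2.8 − 26.1 = -23.3 percentage points.
Relative to the original 26.1%, that is -23.3 ÷ 26.1 ≈ -89.3%.

-89.3%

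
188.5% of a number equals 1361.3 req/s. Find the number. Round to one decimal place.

1361.3 req/s ÷ 1.885 ≈ 722.2 req/s.

722.2 req/s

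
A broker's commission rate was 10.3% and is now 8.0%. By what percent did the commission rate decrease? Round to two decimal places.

22.33%

The change is 8.0 − 10.3 = -2.3 percentage points.
Relative to the original 10.3%, that is -2.3 ÷ 10.3 ≈ -22.33%.
So the commission rate fell by 22.33%.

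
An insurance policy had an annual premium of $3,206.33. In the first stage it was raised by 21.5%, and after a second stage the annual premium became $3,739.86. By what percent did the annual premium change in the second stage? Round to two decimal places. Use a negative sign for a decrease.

-4.00%

After the first stage: $3,206.33 × 1.215 = $3895.69095.
Second-stage multiplier: $3,739.86 ÷ $3895.69095 ≈ 0.959999.
That is a change of -4.00%.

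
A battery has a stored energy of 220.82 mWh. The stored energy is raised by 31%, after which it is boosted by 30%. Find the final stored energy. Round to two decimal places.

376.06 mWh

Each change multiplies by a factor: 1.31 × 1.3 = 1.703.
220.82 × 1.703 = 376.05646 ≈ 376.06.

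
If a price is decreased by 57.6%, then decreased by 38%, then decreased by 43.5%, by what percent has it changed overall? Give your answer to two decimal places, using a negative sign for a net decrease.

A 57.6% decrease multiplies by 0.424.
Then a 38% decrease: 0.424 × 0.62 = 0.26288.
Then a 43.5% decrease: 0.26288 × 0.565 = 0.1485272.
Overall factor 0.1485272, i.e. -85.15%.

-85.15%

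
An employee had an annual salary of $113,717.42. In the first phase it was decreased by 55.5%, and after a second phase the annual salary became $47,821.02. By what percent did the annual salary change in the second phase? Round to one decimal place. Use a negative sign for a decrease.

After the first phase: $113,717.42 × 0.445 = $50604.2519.
Second-phase multiplier: $47,821.02 ÷ $50604.2519 ≈ 0.945.
That is a change of -5.5%.

-5.5%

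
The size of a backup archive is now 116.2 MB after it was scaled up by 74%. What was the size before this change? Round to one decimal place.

66.8 MB

The overall multiplier applied was 1.74.
So the original size was 116.2 ÷ 1.74 ≈ 66.8 MB.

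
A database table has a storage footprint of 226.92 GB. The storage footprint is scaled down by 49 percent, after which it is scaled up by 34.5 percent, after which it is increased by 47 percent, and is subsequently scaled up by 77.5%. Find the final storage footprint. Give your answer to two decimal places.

After the 49% decrease: 226.92 × 0.51 = 115.7292.
Apply the 34.5% increase: 115.7292 × 1.345 = 155.655774.
After the 47% increase: 155.655774 × 1.47 = 228.81398778.
77.5% increase: 228.81398778 × 1.775 = 406.1448283095 ≈ 406.14.

406.14 GB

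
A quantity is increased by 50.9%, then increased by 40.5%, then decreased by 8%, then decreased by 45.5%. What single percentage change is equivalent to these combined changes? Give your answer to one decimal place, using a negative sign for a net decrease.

6.3%

The combined multiplier is 1.509 × 1.405 × 0.92 × 0.545 = 1.063040703.
That corresponds to an increase of 6.3%.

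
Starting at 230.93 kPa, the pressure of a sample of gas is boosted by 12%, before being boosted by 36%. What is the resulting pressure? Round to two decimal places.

Apply the 12% increase: 230.93 × 1.12 = 258.6416.
36% increase: 258.6416 × 1.36 = 351.752576 ≈ 351.75.

351.75 kPa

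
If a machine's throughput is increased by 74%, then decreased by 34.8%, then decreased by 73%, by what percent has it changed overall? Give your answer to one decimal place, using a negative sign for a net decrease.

-69.4%

A 74% increase multiplies by 1.74.
Then a 34.8% decrease: 1.74 × 0.652 = 1.13448.
Then a 73% decrease: 1.13448 × 0.27 = 0.3063096.
Overall factor 0.3063096, i.e. -69.4%.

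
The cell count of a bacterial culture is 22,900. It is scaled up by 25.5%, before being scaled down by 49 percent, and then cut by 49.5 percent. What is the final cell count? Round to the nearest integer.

7,402

Apply the 25.5% increase: 22,900 × 1.255 = 28739.5.
49% decrease: 28739.5 × 0.51 = 14657.145.
After the 49.5% decrease: 14657.145 × 0.505 = 7401.858225 ≈ 7,402.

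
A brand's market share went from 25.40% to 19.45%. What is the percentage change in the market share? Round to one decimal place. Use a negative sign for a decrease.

-23.4%

The change is 19.45 − 25.40 = -5.95 percentage points.
Relative to the original 25.40%, that is -5.95 ÷ 25.40 ≈ -23.4%.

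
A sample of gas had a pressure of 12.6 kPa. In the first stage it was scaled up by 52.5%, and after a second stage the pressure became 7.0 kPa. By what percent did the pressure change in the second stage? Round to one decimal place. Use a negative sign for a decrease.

-63.6%

After the first stage: 12.6 × 1.525 = 19.215.
Second-stage multiplier: 7.0 ÷ 19.215 ≈ 0.3643.
That is a change of -63.6%.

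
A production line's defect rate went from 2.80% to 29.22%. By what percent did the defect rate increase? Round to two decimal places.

The change is 29.22 − 2.80 = 26.42 percentage points.
Relative to the original 2.80%, that is 26.42 ÷ 2.80 ≈ 943.57%.
So the defect rate rose by 943.57%.

943.57%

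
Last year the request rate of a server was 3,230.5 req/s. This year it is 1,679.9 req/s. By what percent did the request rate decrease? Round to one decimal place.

48.0%

Change: 1,679.9 − 3,230.5 = -1,550.6.
Relative to the original: -1,550.6 ÷ 3,230.5 ≈ -48.0%.
So the request rate decreased by 48.0%.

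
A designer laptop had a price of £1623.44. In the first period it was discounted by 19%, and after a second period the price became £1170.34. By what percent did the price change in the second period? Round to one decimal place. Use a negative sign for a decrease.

-11.0%

After the first period: £1623.44 × 0.81 = £1314.9864.
Second-period multiplier: £1170.34 ÷ £1314.9864 ≈ 0.89.
That is a change of -11.0%.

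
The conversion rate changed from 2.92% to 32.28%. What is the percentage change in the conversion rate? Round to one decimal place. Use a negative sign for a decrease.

1005.5%

The change is 32.28 − 2.92 = 29.36 percentage points.
Relative to the original 2.92%, that is 29.36 ÷ 2.92 ≈ 1005.5%.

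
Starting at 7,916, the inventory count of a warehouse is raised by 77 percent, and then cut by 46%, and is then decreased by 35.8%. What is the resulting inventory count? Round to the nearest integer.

4,857

Apply the 77% increase: 7,916 × 1.77 = 14011.32.
After the 46% decrease: 14011.32 × 0.54 = 7566.1128.
Apply the 35.8% decrease: 7566.1128 × 0.642 = 4857.4444176 ≈ 4,857.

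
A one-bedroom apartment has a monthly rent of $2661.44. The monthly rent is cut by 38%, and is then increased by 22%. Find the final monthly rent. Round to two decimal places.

$2013.11

38% decrease: $2661.44 × 0.62 = $1650.0928.
After the 22% increase: $1650.0928 × 1.22 = $2013.113216 ≈ $2013.11.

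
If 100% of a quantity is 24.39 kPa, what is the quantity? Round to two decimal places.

24.39 kPa ÷ 1 = 24.39 kPa.

24.39 kPa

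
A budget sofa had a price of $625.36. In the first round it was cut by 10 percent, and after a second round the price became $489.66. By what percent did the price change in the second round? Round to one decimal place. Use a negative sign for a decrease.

-13.0%

After the first round: $625.36 × 0.9 = $562.824.
Second-round multiplier: $489.66 ÷ $562.824 ≈ 0.87001.
That is a change of -13.0%.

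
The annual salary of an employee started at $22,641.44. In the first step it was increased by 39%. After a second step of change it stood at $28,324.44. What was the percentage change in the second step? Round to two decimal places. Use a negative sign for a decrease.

-10.00%

After the first step: $22,641.44 × 1.39 = $31471.6016.
Second-step multiplier: $28,324.44 ÷ $31471.6016 ≈ 0.9.
That is a change of -10.00%.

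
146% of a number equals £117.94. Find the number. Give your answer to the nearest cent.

£117.94 ÷ 1.46 ≈ £80.78.

£80.78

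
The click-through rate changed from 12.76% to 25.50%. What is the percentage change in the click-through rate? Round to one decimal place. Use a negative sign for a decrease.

99.8%

The change is 25.50 − 12.76 = 12.74 percentage points.
Relative to the original 12.76%, that is 12.74 ÷ 12.76 ≈ 99.8%.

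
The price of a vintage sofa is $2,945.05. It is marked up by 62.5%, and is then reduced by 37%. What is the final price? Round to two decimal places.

After the 62.5% increase: $2,945.05 × 1.625 = $4785.70625.
37% decrease: $4785.70625 × 0.63 = $3014.9949375 ≈ $3,014.99.

$3,014.99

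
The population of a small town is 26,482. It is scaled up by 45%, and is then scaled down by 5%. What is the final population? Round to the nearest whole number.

36,479

Apply the 45% increase: 26,482 × 1.45 = 38398.9.
5% decrease: 38398.9 × 0.95 = 36478.955 ≈ 36,479.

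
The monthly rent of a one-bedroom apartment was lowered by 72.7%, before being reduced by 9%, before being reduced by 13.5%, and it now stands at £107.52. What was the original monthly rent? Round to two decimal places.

£500.34

The overall multiplier applied was 0.273 × 0.91 × 0.865 = 0.21489195.
So the original monthly rent was £107.52 ÷ 0.21489195 ≈ £500.34.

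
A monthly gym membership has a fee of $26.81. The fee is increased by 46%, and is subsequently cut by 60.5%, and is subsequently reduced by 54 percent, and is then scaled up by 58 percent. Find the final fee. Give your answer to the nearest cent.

46% increase: $26.81 × 1.46 = $39.1426.
Apply the 60.5% decrease: $39.1426 × 0.395 = $15.461327.
After the 54% decrease: $15.461327 × 0.46 = $7.11221042.
Apply the 58% increase: $7.11221042 × 1.58 = $11.2372924636 ≈ $11.24.

$11.24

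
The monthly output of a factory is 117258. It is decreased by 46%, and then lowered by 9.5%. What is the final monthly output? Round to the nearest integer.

57304

Each change multiplies by a factor: 0.54 × 0.905 = 0.4887.
117258 × 0.4887 = 57303.9846 ≈ 57304.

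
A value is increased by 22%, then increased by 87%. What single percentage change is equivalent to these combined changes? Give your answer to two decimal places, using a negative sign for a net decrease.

128.14%

A 22% increase multiplies by 1.22.
Then an 87% increase: 1.22 × 1.87 = 2.2814.
Overall factor 2.2814, i.e. 128.14%.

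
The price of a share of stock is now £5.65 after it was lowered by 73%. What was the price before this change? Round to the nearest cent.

The overall multiplier applied was 0.27.
So the original price was £5.65 ÷ 0.27 ≈ £20.93.

£20.93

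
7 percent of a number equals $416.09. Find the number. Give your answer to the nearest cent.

$5,944.14

$416.09 ÷ 0.07 ≈ $5,944.14.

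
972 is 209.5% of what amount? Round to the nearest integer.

972 ÷ 2.095 ≈ 464.

464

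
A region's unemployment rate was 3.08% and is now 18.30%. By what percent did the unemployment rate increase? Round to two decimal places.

494.16%

The change is 18.30 − 3.08 = 15.22 percentage points.
Relative to the original 3.08%, that is 15.22 ÷ 3.08 ≈ 494.16%.
So the unemployment rate rose by 494.16%.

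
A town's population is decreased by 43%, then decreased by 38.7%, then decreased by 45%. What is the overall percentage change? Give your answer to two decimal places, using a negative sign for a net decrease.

The combined multiplier is 0.57 × 0.613 × 0.55 = 0.1921755.
That corresponds to a decrease of 80.78%.

-80.78%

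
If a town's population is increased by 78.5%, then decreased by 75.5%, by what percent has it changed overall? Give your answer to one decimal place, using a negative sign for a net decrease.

A 78.5% increase multiplies by 1.785.
Then a 75.5% decrease: 1.785 × 0.245 = 0.437325.
Overall factor 0.437325, i.e. -56.3%.

-56.3%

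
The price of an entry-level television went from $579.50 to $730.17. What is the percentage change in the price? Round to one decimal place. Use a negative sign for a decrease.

26.0%

Change: $730.17 − $579.50 = $150.67.
Relative to the original: $150.67 ÷ $579.50 = 26.0%.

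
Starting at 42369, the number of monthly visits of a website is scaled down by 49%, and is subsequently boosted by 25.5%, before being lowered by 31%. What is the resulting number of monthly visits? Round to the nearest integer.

18712

After the 49% decrease: 42369 × 0.51 = 21608.19.
25.5% increase: 21608.19 × 1.255 = 27118.27845.
Apply the 31% decrease: 27118.27845 × 0.69 = 18711.6121305 ≈ 18712.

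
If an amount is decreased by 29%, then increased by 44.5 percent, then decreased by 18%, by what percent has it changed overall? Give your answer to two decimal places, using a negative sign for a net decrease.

-15.87%

The combined multiplier is 0.71 × 1.445 × 0.82 = 0.841279.
That corresponds to a decrease of 15.87%.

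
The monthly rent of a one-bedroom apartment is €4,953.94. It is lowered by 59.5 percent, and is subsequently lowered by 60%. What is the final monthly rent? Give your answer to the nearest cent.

€802.54

Each change multiplies by a factor: 0.405 × 0.4 = 0.162.
€4,953.94 × 0.162 = €802.53828 ≈ €802.54.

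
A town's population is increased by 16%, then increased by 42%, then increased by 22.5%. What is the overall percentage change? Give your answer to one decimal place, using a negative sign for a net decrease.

The combined multiplier is 1.16 × 1.42 × 1.225 = 2.01782.
That corresponds to an increase of 101.8%.

101.8%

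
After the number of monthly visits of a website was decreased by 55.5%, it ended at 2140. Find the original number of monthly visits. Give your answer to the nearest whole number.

The overall multiplier applied was 0.445.
So the original number of monthly visits was 2140 ÷ 0.445 ≈ 4809.

4809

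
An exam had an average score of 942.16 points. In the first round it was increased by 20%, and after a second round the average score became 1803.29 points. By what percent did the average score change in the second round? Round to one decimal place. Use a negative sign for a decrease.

59.5%

After the first round: 942.16 × 1.2 = 1130.592.
Second-round multiplier: 1803.29 ÷ 1130.592 ≈ 1.595.
That is a change of 59.5%.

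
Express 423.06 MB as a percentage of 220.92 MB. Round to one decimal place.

191.5%

423.06 MB ÷ 220.92 MB ≈ 191.5%.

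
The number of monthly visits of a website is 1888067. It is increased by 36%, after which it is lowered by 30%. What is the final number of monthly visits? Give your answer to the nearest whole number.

1797440

36% increase: 1888067 × 1.36 = 2567771.12.
30% decrease: 2567771.12 × 0.7 = 1797439.784 ≈ 1797440.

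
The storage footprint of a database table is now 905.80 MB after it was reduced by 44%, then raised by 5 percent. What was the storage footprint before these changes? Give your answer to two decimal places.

The overall multiplier applied was 0.56 × 1.05 = 0.588.
So the original storage footprint was 905.80 ÷ 0.588 ≈ 1540.48 MB.

1540.48 MB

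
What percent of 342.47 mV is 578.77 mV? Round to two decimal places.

169.00%

578.77 mV ÷ 342.47 mV ≈ 169.00%.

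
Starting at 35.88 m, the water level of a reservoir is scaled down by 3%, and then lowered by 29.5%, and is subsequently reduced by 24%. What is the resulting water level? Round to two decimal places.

18.65 m

Each change multiplies by a factor: 0.97 × 0.705 × 0.76 = 0.519726.
35.88 × 0.519726 = 18.64776888 ≈ 18.65.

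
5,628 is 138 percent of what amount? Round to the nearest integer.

4,078

5,628 ÷ 1.38 ≈ 4,078.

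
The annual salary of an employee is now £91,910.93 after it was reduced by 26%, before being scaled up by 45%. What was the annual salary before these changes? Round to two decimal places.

Undoing the 45% increase: £91,910.93 ÷ 1.45 ≈ £63386.848276.
Undoing the 26% decrease: £63386.848276 ÷ 0.74 ≈ £85,657.90.

£85,657.90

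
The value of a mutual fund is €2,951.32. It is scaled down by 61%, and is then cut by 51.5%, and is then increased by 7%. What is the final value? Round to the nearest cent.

After the 61% decrease: €2,951.32 × 0.39 = €1151.0148.
After the 51.5% decrease: €1151.0148 × 0.485 = €558.242178.
7% increase: €558.242178 × 1.07 = €597.31913046 ≈ €597.32.

€597.32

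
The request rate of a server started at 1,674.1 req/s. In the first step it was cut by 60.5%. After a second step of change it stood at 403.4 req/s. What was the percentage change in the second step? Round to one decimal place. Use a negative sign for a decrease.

After the first step: 1,674.1 × 0.395 = 661.2695.
Second-step multiplier: 403.4 ÷ 661.2695 ≈ 0.61004.
That is a change of -39.0%.

-39.0%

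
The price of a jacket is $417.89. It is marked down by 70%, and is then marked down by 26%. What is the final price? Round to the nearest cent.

$92.77

Apply the 70% decrease: $417.89 × 0.3 = $125.367.
26% decrease: $125.367 × 0.74 = $92.77158 ≈ $92.77.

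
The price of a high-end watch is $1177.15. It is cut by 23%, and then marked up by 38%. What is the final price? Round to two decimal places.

$1250.84

Each change multiplies by a factor: 0.77 × 1.38 = 1.0626.
$1177.15 × 1.0626 = $1250.83959 ≈ $1250.84.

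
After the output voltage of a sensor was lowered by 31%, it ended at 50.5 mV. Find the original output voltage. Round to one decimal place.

73.2 mV

The overall multiplier applied was 0.69.
So the original output voltage was 50.5 ÷ 0.69 ≈ 73.2 mV.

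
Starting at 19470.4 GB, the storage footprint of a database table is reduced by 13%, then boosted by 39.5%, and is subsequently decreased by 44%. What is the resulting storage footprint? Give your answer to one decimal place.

Apply the 13% decrease: 19470.4 × 0.87 = 16939.248.
39.5% increase: 16939.248 × 1.395 = 23630.25096.
Apply the 44% decrease: 23630.25096 × 0.56 = 13232.9405376 ≈ 13232.9.

13232.9 GB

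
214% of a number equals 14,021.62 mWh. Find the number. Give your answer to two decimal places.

14,021.62 mWh ÷ 2.14 ≈ 6,552.16 mWh.

6,552.16 mWh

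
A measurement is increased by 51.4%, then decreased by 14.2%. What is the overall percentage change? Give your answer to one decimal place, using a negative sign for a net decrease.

The combined multiplier is 1.514 × 0.858 = 1.299012.
That corresponds to an increase of 29.9%.

29.9%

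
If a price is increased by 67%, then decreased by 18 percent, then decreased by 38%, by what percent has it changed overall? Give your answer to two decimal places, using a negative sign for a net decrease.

-15.10%

The combined multiplier is 1.67 × 0.82 × 0.62 = 0.849028.
That corresponds to a decrease of 15.10%.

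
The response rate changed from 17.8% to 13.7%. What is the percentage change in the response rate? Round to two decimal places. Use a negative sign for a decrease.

The change is 13.7 − 17.8 = -4.1 percentage points.
Relative to the original 17.8%, that is -4.1 ÷ 17.8 ≈ -23.03%.

-23.03%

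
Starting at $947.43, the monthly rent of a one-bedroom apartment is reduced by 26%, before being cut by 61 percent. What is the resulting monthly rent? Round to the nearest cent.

$273.43

Each change multiplies by a factor: 0.74 × 0.39 = 0.2886.
$947.43 × 0.2886 = $273.428298 ≈ $273.43.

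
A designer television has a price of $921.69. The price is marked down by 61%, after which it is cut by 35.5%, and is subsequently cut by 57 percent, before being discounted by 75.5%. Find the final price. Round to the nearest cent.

$24.43

After the 61% decrease: $921.69 × 0.39 = $359.4591.
After the 35.5% decrease: $359.4591 × 0.645 = $231.8511195.
57% decrease: $231.8511195 × 0.43 = $99.695981385.
After the 75.5% decrease: $99.695981385 × 0.245 = $24.425515439325 ≈ $24.43.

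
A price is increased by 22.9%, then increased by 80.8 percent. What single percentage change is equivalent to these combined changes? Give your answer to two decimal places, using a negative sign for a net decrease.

A 22.9% increase multiplies by 1.229.
Then an 80.8% increase: 1.229 × 1.808 = 2.222032.
Overall factor 2.222032, i.e. 122.20%.

122.20%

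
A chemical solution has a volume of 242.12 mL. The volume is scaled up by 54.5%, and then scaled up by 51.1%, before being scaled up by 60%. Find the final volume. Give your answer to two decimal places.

After the 54.5% increase: 242.12 × 1.545 = 374.0754.
After the 51.1% increase: 374.0754 × 1.511 = 565.2279294.
Apply the 60% increase: 565.2279294 × 1.6 = 904.36468704 ≈ 904.36.

904.36 mL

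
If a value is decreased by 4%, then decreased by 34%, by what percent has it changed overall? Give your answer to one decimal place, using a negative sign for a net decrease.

-36.6%

A 4% decrease multiplies by 0.96.
Then a 34% decrease: 0.96 × 0.66 = 0.6336.
Overall factor 0.6336, i.e. -36.6%.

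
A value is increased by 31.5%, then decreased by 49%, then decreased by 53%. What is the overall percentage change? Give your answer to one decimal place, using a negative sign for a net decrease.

-68.5%

A 31.5% increase multiplies by 1.315.
Then a 49% decrease: 1.315 × 0.51 = 0.67065.
Then a 53% decrease: 0.67065 × 0.47 = 0.3152055.
Overall factor 0.3152055, i.e. -68.5%.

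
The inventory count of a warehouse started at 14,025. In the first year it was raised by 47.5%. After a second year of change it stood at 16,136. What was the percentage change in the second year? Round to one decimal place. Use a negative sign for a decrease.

-22.0%

After the first year: 14,025 × 1.475 = 20686.875.
Second-year multiplier: 16,136 ÷ 20686.875 ≈ 0.78001.
That is a change of -22.0%.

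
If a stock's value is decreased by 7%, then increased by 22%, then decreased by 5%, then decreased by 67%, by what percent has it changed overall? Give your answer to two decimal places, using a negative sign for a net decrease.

-64.43%

A 7% decrease multiplies by 0.93.
Then a 22% increase: 0.93 × 1.22 = 1.1346.
Then a 5% decrease: 1.1346 × 0.95 = 1.07787.
Then a 67% decrease: 1.07787 × 0.33 = 0.3556971.
Overall factor 0.3556971, i.e. -64.43%.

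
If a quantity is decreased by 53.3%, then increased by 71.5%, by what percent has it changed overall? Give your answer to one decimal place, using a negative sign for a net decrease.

-19.9%

The combined multiplier is 0.467 × 1.715 = 0.800905.
That corresponds to a decrease of 19.9%.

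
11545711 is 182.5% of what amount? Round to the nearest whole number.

11545711 ÷ 1.825 ≈ 6326417.

6326417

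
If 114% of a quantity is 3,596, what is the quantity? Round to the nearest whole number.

3,154

3,596 ÷ 1.14 ≈ 3,154.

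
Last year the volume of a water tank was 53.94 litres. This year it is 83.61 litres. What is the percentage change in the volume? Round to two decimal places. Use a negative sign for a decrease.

Change: 83.61 − 53.94 = 29.67.
Relative to the original: 29.67 ÷ 53.94 ≈ 55.01%.

55.01%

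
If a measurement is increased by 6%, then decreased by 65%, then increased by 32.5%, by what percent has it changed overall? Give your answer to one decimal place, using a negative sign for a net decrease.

-50.8%

The combined multiplier is 1.06 × 0.35 × 1.325 = 0.491575.
That corresponds to a decrease of 50.8%.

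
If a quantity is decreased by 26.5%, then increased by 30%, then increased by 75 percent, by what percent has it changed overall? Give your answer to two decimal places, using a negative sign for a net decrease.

A 26.5% decrease multiplies by 0.735.
Then a 30% increase: 0.735 × 1.3 = 0.9555.
Then a 75% increase: 0.9555 × 1.75 = 1.672125.
Overall factor 1.672125, i.e. 67.21%.

67.21%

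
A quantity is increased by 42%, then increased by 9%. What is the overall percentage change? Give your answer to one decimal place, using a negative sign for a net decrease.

The combined multiplier is 1.42 × 1.09 = 1.5478.
That corresponds to an increase of 54.8%.

54.8%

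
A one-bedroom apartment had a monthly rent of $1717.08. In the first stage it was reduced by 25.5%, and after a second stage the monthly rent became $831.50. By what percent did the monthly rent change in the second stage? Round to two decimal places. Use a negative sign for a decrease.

After the first stage: $1717.08 × 0.745 = $1279.2246.
Second-stage multiplier: $831.50 ÷ $1279.2246 ≈ 0.650003.
That is a change of -35.00%.

-35.00%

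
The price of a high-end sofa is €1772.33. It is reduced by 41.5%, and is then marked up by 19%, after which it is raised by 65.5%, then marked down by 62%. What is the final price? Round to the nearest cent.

€775.94

Each change multiplies by a factor: 0.585 × 1.19 × 1.655 × 0.38 = 0.437808735.
€1772.33 × 0.437808735 = €775.94155530255 ≈ €775.94.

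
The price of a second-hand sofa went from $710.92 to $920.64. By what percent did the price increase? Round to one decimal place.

29.5%

Change: $920.64 − $710.92 = $209.72.
Relative to the original: $209.72 ÷ $710.92 ≈ 29.5%.
So the price increased by 29.5%.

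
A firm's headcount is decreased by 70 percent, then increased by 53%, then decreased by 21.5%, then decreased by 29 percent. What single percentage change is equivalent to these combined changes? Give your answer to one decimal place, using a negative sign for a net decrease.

-74.4%

A 70% decrease multiplies by 0.3.
Then a 53% increase: 0.3 × 1.53 = 0.459.
Then a 21.5% decrease: 0.459 × 0.785 = 0.360315.
Then a 29% decrease: 0.360315 × 0.71 = 0.25582365.
Overall factor 0.25582365, i.e. -74.4%.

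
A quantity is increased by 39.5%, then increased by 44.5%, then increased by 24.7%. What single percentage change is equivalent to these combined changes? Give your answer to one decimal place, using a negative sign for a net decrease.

151.4%

The combined multiplier is 1.395 × 1.445 × 1.247 = 2.513671425.
That corresponds to an increase of 151.4%.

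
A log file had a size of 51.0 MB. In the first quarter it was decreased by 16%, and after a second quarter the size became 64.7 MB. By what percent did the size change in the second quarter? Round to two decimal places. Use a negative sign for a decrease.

51.03%

After the first quarter: 51.0 × 0.84 = 42.84.
Second-quarter multiplier: 64.7 ÷ 42.84 ≈ 1.510271.
That is a change of 51.03%.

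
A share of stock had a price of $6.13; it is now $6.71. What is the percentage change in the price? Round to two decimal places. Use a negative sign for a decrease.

Change: $6.71 − $6.13 = $0.58.
Relative to the original: $0.58 ÷ $6.13 ≈ 9.46%.

9.46%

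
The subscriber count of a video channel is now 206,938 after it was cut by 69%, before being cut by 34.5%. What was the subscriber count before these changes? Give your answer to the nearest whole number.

1,019,148

Undoing the 34.5% decrease: 206,938 ÷ 0.655 ≈ 315935.877863.
Undoing the 69% decrease: 315935.877863 ÷ 0.31 ≈ 1,019,148.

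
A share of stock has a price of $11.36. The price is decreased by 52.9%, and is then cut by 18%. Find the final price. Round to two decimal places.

52.9% decrease: $11.36 × 0.471 = $5.35056.
Apply the 18% decrease: $5.35056 × 0.82 = $4.3874592 ≈ $4.39.

$4.39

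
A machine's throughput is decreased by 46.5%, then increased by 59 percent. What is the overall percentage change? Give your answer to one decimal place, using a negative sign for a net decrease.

A 46.5% decrease multiplies by 0.535.
Then a 59% increase: 0.535 × 1.59 = 0.85065.
Overall factor 0.85065, i.e. -14.9%.

-14.9%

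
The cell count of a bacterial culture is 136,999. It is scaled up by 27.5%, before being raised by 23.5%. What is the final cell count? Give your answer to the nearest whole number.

215,722

After the 27.5% increase: 136,999 × 1.275 = 174673.725.
Apply the 23.5% increase: 174673.725 × 1.235 = 215722.050375 ≈ 215,722.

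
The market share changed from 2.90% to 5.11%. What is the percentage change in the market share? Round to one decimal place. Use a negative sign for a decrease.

76.2%

The change is 5.11 − 2.90 = 2.21 percentage points.
Relative to the original 2.90%, that is 2.21 ÷ 2.90 ≈ 76.2%.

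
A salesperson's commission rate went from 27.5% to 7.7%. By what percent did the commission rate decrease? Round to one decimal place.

The change is 7.7 − 27.5 = -19.8 percentage points.
Relative to the original 27.5%, that is -19.8 ÷ 27.5 = -72.0%.
So the commission rate fell by 72.0%.

72.0%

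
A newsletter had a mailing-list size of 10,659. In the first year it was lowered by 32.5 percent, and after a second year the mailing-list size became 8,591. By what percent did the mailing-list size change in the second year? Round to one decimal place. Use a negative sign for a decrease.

19.4%

After the first year: 10,659 × 0.675 = 7194.825.
Second-year multiplier: 8,591 ÷ 7194.825 ≈ 1.19405.
That is a change of 19.4%.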